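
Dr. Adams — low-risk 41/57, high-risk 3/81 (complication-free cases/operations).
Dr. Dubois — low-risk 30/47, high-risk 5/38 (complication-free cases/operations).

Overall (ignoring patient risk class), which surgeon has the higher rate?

Dr. Dubois

Low-risk: Dr. Adams 41/57 = 71.9%, Dr. Dubois 30/47 = 63.8% → Dr. Adams
High-risk: Dr. Adams 3/81 = 3.7%, Dr. Dubois 5/38 = 13.2% → Dr. Dubois
Overall: Dr. Adams 44/138 = 31.9%, Dr. Dubois 35/85 = 41.2% → Dr. Dubois
(Neither sweeps every patient risk group, but Dr. Dubois has the higher pooled rate.)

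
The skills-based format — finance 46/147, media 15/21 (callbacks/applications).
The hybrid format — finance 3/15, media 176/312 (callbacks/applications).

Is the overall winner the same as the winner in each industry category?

No

Finance: the skills-based format 46/147 = 31.3%, the hybrid format 3/15 = 20.0% → the skills-based format
Media: the skills-based format 15/21 = 71.4%, the hybrid format 176/312 = 56.4% → the skills-based format
Overall: the skills-based format 61/168 = 36.3%, the hybrid format 179/327 = 54.7% → the hybrid format
The skills-based format wins each industry group but the hybrid format wins overall — the comparison reverses. The skills-based format's applications skew toward finance, which has a lower base rate.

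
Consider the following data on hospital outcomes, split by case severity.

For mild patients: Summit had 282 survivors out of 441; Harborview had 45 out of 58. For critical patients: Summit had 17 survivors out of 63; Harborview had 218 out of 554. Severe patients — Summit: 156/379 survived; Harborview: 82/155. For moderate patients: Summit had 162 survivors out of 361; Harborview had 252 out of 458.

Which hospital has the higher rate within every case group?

Mild: Summit 282/441 = 63.9%, Harborview 45/58 = 77.6% → Harborview
Critical: Summit 17/63 = 27.0%, Harborview 218/554 = 39.4% → Harborview
Severe: Summit 156/379 = 41.2%, Harborview 82/155 = 52.9% → Harborview
Moderate: Summit 162/361 = 44.9%, Harborview 252/458 = 55.0% → Harborview
Harborview has the higher rate in all 4 groups.

Harborview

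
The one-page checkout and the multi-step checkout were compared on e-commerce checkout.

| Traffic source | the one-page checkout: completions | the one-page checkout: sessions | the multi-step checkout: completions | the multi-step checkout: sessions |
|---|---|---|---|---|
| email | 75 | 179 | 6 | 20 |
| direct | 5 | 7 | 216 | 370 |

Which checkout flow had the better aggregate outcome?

Email: the one-page checkout 75/179 = 41.9%, the multi-step checkout 6/20 = 30.0% → the one-page checkout
Direct: the one-page checkout 5/7 = 71.4%, the multi-step checkout 216/370 = 58.4% → the one-page checkout
Overall: the one-page checkout 80/186 = 43.0%, the multi-step checkout 222/390 = 56.9% → the multi-step checkout
(The one-page checkout wins every traffic group but the multi-step checkout wins overall — the one-page checkout's sessions skew toward the low-rate email group.)

the multi-step checkout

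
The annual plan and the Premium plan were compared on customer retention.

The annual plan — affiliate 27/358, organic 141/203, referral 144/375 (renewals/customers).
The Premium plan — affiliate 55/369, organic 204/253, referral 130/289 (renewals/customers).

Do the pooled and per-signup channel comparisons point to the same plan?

Affiliate: the annual plan 27/358 = 7.5%, the Premium plan 55/369 = 14.9% → the Premium plan
Organic: the annual plan 141/203 = 69.5%, the Premium plan 204/253 = 80.6% → the Premium plan
Referral: the annual plan 144/375 = 38.4%, the Premium plan 130/289 = 45.0% → the Premium plan
Overall: the annual plan 312/936 = 33.3%, the Premium plan 389/911 = 42.7% → the Premium plan
The Premium plan wins overall and in every signup group — no reversal.

Yes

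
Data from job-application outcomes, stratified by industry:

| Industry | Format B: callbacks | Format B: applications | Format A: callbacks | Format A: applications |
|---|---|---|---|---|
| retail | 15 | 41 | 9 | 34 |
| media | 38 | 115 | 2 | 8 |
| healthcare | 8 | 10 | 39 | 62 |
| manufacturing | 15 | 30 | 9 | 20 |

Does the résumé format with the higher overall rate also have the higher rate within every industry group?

Retail: Format B 15/41 = 36.6%, Format A 9/34 = 26.5% → Format B
Media: Format B 38/115 = 33.0%, Format A 2/8 = 25.0% → Format B
Healthcare: Format B 8/10 = 80.0%, Format A 39/62 = 62.9% → Format B
Manufacturing: Format B 15/30 = 50.0%, Format A 9/20 = 45.0% → Format B
Overall: Format B 76/196 = 38.8%, Format A 59/124 = 47.6% → Format A
Format B wins each industry group but Format A wins overall — the comparison reverses. Format B's applications skew toward media, which has a lower base rate.

No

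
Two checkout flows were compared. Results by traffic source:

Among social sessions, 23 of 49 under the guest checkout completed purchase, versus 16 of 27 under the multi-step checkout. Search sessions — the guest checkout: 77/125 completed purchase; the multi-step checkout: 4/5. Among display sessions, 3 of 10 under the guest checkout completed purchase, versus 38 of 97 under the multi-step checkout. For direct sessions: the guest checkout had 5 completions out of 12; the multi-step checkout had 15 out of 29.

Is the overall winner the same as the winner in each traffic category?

No

Social: the guest checkout 23/49 = 46.9%, the multi-step checkout 16/27 = 59.3% → the multi-step checkout
Search: the guest checkout 77/125 = 61.6%, the multi-step checkout 4/5 = 80.0% → the multi-step checkout
Display: the guest checkout 3/10 = 30.0%, the multi-step checkout 38/97 = 39.2% → the multi-step checkout
Direct: the guest checkout 5/12 = 41.7%, the multi-step checkout 15/29 = 51.7% → the multi-step checkout
Overall: the guest checkout 108/196 = 55.1%, the multi-step checkout 73/158 = 46.2% → the guest checkout
The multi-step checkout wins each traffic group but the guest checkout wins overall — the comparison reverses. The multi-step checkout's sessions skew toward display, which has a lower base rate.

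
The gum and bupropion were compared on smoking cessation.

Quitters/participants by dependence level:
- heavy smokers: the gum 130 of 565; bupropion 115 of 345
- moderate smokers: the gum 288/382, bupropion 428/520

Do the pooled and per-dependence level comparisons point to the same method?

Yes

Heavy smokers: the gum 130/565 = 23.0%, bupropion 115/345 = 33.3% → bupropion
Moderate smokers: the gum 288/382 = 75.4%, bupropion 428/520 = 82.3% → bupropion
Overall: the gum 418/947 = 44.1%, bupropion 543/865 = 62.8% → bupropion
Bupropion wins overall and in every dependence group — no reversal.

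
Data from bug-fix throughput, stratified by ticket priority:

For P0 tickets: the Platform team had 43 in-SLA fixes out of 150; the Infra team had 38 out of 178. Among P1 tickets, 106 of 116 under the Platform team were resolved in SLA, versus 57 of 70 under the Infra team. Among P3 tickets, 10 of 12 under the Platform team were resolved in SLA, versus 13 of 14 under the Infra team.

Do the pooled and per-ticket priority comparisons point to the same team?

P0: the Platform team 43/150 = 28.7%, the Infra team 38/178 = 21.3% → the Platform team
P1: the Platform team 106/116 = 91.4%, the Infra team 57/70 = 81.4% → the Platform team
P3: the Platform team 10/12 = 83.3%, the Infra team 13/14 = 92.9% → the Infra team
Overall: the Platform team 159/278 = 57.2%, the Infra team 108/262 = 41.2% → the Platform team
Neither sweeps: the Platform team wins 2 of 3 groups, the Infra team wins 1. The Platform team wins overall but not every group — no Simpson reversal.

No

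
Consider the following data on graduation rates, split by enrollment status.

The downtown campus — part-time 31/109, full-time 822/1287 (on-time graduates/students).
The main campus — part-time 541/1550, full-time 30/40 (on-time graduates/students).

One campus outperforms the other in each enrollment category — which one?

the main campus

Part-time: the downtown campus 31/109 = 28.4%, the main campus 541/1550 = 34.9% → the main campus
Full-time: the downtown campus 822/1287 = 63.9%, the main campus 30/40 = 75.0% → the main campus
The main campus has the higher rate in both groups.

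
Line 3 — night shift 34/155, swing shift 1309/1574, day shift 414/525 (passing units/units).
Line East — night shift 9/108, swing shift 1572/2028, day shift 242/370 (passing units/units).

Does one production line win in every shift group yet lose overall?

Night shift: Line 3 34/155 = 21.9%, Line East 9/108 = 8.3% → Line 3
Swing shift: Line 3 1309/1574 = 83.2%, Line East 1572/2028 = 77.5% → Line 3
Day shift: Line 3 414/525 = 78.9%, Line East 242/370 = 65.4% → Line 3
Overall: Line 3 1757/2254 = 78.0%, Line East 1823/2506 = 72.7% → Line 3
Line 3 wins overall and in every shift group — no reversal.

No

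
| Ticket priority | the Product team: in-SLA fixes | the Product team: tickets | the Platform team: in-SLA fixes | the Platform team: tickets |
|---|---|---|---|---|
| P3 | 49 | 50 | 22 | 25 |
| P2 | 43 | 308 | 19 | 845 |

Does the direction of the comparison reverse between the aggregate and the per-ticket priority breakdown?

P3: the Product team 49/50 = 98.0%, the Platform team 22/25 = 88.0% → the Product team
P2: the Product team 43/308 = 14.0%, the Platform team 19/845 = 2.2% → the Product team
Overall: the Product team 92/358 = 25.7%, the Platform team 41/870 = 4.7% → the Product team
The Product team wins overall and in every ticket group — no reversal.

No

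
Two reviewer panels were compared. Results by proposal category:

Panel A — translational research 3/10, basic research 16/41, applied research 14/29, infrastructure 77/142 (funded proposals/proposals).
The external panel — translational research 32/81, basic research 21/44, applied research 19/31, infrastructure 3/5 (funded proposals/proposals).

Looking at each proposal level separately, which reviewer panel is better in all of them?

the external panel

Translational research: Panel A 3/10 = 30.0%, the external panel 32/81 = 39.5% → the external panel
Basic research: Panel A 16/41 = 39.0%, the external panel 21/44 = 47.7% → the external panel
Applied research: Panel A 14/29 = 48.3%, the external panel 19/31 = 61.3% → the external panel
Infrastructure: Panel A 77/142 = 54.2%, the external panel 3/5 = 60.0% → the external panel
The external panel has the higher rate in all 4 groups.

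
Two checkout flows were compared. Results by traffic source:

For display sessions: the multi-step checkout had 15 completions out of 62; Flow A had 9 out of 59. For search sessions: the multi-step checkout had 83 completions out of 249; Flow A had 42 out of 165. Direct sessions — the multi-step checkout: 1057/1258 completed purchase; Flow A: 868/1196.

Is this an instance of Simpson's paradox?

Display: the multi-step checkout 15/62 = 24.2%, Flow A 9/59 = 15.3% → the multi-step checkout
Search: the multi-step checkout 83/249 = 33.3%, Flow A 42/165 = 25.5% → the multi-step checkout
Direct: the multi-step checkout 1057/1258 = 84.0%, Flow A 868/1196 = 72.6% → the multi-step checkout
Overall: the multi-step checkout 1155/1569 = 73.6%, Flow A 919/1420 = 64.7% → the multi-step checkout
The multi-step checkout wins overall and in every traffic group — no reversal.

No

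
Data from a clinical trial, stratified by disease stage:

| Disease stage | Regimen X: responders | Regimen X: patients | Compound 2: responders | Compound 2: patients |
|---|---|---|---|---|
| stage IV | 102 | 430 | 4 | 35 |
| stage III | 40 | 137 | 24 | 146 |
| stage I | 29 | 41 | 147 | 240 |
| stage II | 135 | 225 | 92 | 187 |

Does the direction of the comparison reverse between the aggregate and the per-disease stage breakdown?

Yes

Stage IV: Regimen X 102/430 = 23.7%, Compound 2 4/35 = 11.4% → Regimen X
Stage III: Regimen X 40/137 = 29.2%, Compound 2 24/146 = 16.4% → Regimen X
Stage I: Regimen X 29/41 = 70.7%, Compound 2 147/240 = 61.2% → Regimen X
Stage II: Regimen X 135/225 = 60.0%, Compound 2 92/187 = 49.2% → Regimen X
Overall: Regimen X 306/833 = 36.7%, Compound 2 267/608 = 43.9% → Compound 2
Regimen X wins each disease group but Compound 2 wins overall — the comparison reverses. Regimen X's patients skew toward stage IV, which has a lower base rate.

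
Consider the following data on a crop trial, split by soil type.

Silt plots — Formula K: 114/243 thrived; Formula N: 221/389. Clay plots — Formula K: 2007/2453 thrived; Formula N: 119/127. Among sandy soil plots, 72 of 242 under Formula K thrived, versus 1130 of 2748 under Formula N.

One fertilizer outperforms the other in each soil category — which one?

Silt: Formula K 114/243 = 46.9%, Formula N 221/389 = 56.8% → Formula N
Clay: Formula K 2007/2453 = 81.8%, Formula N 119/127 = 93.7% → Formula N
Sandy soil: Formula K 72/242 = 29.8%, Formula N 1130/2748 = 41.1% → Formula N
Formula N has the higher rate in all 3 groups.

Formula N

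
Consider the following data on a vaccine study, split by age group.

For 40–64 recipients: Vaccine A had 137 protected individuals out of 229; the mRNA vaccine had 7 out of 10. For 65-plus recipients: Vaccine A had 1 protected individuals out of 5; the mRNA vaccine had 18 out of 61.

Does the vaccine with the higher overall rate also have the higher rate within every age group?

No

40–64: Vaccine A 137/229 = 59.8%, the mRNA vaccine 7/10 = 70.0% → the mRNA vaccine
65-plus: Vaccine A 1/5 = 20.0%, the mRNA vaccine 18/61 = 29.5% → the mRNA vaccine
Overall: Vaccine A 138/234 = 59.0%, the mRNA vaccine 25/71 = 35.2% → Vaccine A
The mRNA vaccine wins each age group but Vaccine A wins overall — the comparison reverses. The mRNA vaccine's recipients skew toward 65-plus, which has a lower base rate.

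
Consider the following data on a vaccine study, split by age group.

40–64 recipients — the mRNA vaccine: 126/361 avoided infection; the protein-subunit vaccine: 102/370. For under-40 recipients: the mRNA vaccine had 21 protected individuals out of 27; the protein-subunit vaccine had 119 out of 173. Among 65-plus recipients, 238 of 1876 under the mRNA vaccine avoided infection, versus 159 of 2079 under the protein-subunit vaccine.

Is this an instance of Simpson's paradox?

No

40–64: the mRNA vaccine 126/361 = 34.9%, the protein-subunit vaccine 102/370 = 27.6% → the mRNA vaccine
Under-40: the mRNA vaccine 21/27 = 77.8%, the protein-subunit vaccine 119/173 = 68.8% → the mRNA vaccine
65-plus: the mRNA vaccine 238/1876 = 12.7%, the protein-subunit vaccine 159/2079 = 7.6% → the mRNA vaccine
Overall: the mRNA vaccine 385/2264 = 17.0%, the protein-subunit vaccine 380/2622 = 14.5% → the mRNA vaccine
The mRNA vaccine wins overall and in every age group — no reversal.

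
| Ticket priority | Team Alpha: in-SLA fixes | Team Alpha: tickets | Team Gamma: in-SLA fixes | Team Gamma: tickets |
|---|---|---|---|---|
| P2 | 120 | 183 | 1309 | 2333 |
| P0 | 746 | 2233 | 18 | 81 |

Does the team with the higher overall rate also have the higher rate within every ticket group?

P2: Team Alpha 120/183 = 65.6%, Team Gamma 1309/2333 = 56.1% → Team Alpha
P0: Team Alpha 746/2233 = 33.4%, Team Gamma 18/81 = 22.2% → Team Alpha
Overall: Team Alpha 866/2416 = 35.8%, Team Gamma 1327/2414 = 55.0% → Team Gamma
Team Alpha wins each ticket group but Team Gamma wins overall — the comparison reverses. Team Alpha's tickets skew toward P0, which has a lower base rate.

No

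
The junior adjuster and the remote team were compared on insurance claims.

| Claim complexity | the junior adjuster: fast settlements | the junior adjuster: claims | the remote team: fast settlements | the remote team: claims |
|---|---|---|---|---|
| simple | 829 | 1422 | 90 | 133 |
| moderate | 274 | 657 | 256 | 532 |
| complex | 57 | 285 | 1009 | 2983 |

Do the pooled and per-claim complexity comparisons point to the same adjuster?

No

Simple: the junior adjuster 829/1422 = 58.3%, the remote team 90/133 = 67.7% → the remote team
Moderate: the junior adjuster 274/657 = 41.7%, the remote team 256/532 = 48.1% → the remote team
Complex: the junior adjuster 57/285 = 20.0%, the remote team 1009/2983 = 33.8% → the remote team
Overall: the junior adjuster 1160/2364 = 49.1%, the remote team 1355/3648 = 37.1% → the junior adjuster
The remote team wins each claim group but the junior adjuster wins overall — the comparison reverses. The remote team's claims skew toward complex, which has a lower base rate.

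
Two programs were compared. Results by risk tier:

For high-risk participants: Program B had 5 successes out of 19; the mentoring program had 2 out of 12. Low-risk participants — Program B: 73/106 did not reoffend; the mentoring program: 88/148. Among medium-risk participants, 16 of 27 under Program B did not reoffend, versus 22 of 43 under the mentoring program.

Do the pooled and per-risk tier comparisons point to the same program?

Yes

High-risk: Program B 5/19 = 26.3%, the mentoring program 2/12 = 16.7% → Program B
Low-risk: Program B 73/106 = 68.9%, the mentoring program 88/148 = 59.5% → Program B
Medium-risk: Program B 16/27 = 59.3%, the mentoring program 22/43 = 51.2% → Program B
Overall: Program B 94/152 = 61.8%, the mentoring program 112/203 = 55.2% → Program B
Program B wins overall and in every risk group — no reversal.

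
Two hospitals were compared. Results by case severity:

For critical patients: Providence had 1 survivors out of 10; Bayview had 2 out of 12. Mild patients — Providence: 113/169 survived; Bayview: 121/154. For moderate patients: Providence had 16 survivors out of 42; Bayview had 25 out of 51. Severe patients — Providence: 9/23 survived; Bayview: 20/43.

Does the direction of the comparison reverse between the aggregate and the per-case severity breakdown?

Critical: Providence 1/10 = 10.0%, Bayview 2/12 = 16.7% → Bayview
Mild: Providence 113/169 = 66.9%, Bayview 121/154 = 78.6% → Bayview
Moderate: Providence 16/42 = 38.1%, Bayview 25/51 = 49.0% → Bayview
Severe: Providence 9/23 = 39.1%, Bayview 20/43 = 46.5% → Bayview
Overall: Providence 139/244 = 57.0%, Bayview 168/260 = 64.6% → Bayview
Bayview wins overall and in every case group — no reversal.

No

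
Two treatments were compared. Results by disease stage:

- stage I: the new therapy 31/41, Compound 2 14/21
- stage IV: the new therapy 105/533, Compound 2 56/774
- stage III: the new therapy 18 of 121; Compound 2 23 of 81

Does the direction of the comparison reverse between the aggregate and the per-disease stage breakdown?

Stage I: the new therapy 31/41 = 75.6%, Compound 2 14/21 = 66.7% → the new therapy
Stage IV: the new therapy 105/533 = 19.7%, Compound 2 56/774 = 7.2% → the new therapy
Stage III: the new therapy 18/121 = 14.9%, Compound 2 23/81 = 28.4% → Compound 2
Overall: the new therapy 154/695 = 22.2%, Compound 2 93/876 = 10.6% → the new therapy
Neither sweeps: the new therapy wins 2 of 3 groups, Compound 2 wins 1. The new therapy wins overall but not every group — no Simpson reversal.

No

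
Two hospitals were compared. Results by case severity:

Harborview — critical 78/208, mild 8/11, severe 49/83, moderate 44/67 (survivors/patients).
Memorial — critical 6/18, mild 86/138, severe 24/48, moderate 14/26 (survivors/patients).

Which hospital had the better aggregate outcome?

Critical: Harborview 78/208 = 37.5%, Memorial 6/18 = 33.3% → Harborview
Mild: Harborview 8/11 = 72.7%, Memorial 86/138 = 62.3% → Harborview
Severe: Harborview 49/83 = 59.0%, Memorial 24/48 = 50.0% → Harborview
Moderate: Harborview 44/67 = 65.7%, Memorial 14/26 = 53.8% → Harborview
Overall: Harborview 179/369 = 48.5%, Memorial 130/230 = 56.5% → Memorial
(Harborview wins every case group but Memorial wins overall — Harborview's patients skew toward the low-rate critical group.)

Memorial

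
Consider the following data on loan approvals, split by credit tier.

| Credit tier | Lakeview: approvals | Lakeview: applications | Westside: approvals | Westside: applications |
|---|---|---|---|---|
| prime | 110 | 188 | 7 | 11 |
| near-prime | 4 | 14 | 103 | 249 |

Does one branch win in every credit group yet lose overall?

Yes

Prime: Lakeview 110/188 = 58.5%, Westside 7/11 = 63.6% → Westside
Near-prime: Lakeview 4/14 = 28.6%, Westside 103/249 = 41.4% → Westside
Overall: Lakeview 114/202 = 56.4%, Westside 110/260 = 42.3% → Lakeview
Westside wins each credit group but Lakeview wins overall — the comparison reverses. Westside's applications skew toward near-prime, which has a lower base rate.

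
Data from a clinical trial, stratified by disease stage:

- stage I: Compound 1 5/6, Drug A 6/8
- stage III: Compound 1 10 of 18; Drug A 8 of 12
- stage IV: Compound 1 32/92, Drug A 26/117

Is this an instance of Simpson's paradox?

No

Stage I: Compound 1 5/6 = 83.3%, Drug A 6/8 = 75.0% → Compound 1
Stage III: Compound 1 10/18 = 55.6%, Drug A 8/12 = 66.7% → Drug A
Stage IV: Compound 1 32/92 = 34.8%, Drug A 26/117 = 22.2% → Compound 1
Overall: Compound 1 47/116 = 40.5%, Drug A 40/137 = 29.2% → Compound 1
Neither sweeps: Compound 1 wins 2 of 3 groups, Drug A wins 1. Compound 1 wins overall but not every group — no Simpson reversal.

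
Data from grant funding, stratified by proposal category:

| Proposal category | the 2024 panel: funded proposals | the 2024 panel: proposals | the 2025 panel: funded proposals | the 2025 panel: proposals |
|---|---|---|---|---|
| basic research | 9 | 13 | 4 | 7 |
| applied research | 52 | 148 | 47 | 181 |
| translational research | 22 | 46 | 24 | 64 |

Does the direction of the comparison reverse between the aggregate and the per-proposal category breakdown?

No

Basic research: the 2024 panel 9/13 = 69.2%, the 2025 panel 4/7 = 57.1% → the 2024 panel
Applied research: the 2024 panel 52/148 = 35.1%, the 2025 panel 47/181 = 26.0% → the 2024 panel
Translational research: the 2024 panel 22/46 = 47.8%, the 2025 panel 24/64 = 37.5% → the 2024 panel
Overall: the 2024 panel 83/207 = 40.1%, the 2025 panel 75/252 = 29.8% → the 2024 panel
The 2024 panel wins overall and in every proposal group — no reversal.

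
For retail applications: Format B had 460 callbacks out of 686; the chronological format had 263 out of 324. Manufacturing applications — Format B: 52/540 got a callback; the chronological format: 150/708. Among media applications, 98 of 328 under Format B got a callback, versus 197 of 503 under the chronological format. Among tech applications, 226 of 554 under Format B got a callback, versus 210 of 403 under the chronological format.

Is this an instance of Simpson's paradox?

No

Retail: Format B 460/686 = 67.1%, the chronological format 263/324 = 81.2% → the chronological format
Manufacturing: Format B 52/540 = 9.6%, the chronological format 150/708 = 21.2% → the chronological format
Media: Format B 98/328 = 29.9%, the chronological format 197/503 = 39.2% → the chronological format
Tech: Format B 226/554 = 40.8%, the chronological format 210/403 = 52.1% → the chronological format
Overall: Format B 836/2108 = 39.7%, the chronological format 820/1938 = 42.3% → the chronological format
The chronological format wins overall and in every industry group — no reversal.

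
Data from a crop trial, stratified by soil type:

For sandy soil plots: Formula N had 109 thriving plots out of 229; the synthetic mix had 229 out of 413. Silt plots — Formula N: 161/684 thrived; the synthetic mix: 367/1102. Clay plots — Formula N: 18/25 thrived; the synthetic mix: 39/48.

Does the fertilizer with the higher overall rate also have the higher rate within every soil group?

Sandy soil: Formula N 109/229 = 47.6%, the synthetic mix 229/413 = 55.4% → the synthetic mix
Silt: Formula N 161/684 = 23.5%, the synthetic mix 367/1102 = 33.3% → the synthetic mix
Clay: Formula N 18/25 = 72.0%, the synthetic mix 39/48 = 81.2% → the synthetic mix
Overall: Formula N 288/938 = 30.7%, the synthetic mix 635/1563 = 40.6% → the synthetic mix
The synthetic mix wins overall and in every soil group — no reversal.

Yes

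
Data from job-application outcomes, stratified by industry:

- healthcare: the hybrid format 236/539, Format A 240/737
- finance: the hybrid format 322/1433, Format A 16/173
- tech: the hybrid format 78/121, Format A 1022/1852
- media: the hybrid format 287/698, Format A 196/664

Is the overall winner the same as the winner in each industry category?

Healthcare: the hybrid format 236/539 = 43.8%, Format A 240/737 = 32.6% → the hybrid format
Finance: the hybrid format 322/1433 = 22.5%, Format A 16/173 = 9.2% → the hybrid format
Tech: the hybrid format 78/121 = 64.5%, Format A 1022/1852 = 55.2% → the hybrid format
Media: the hybrid format 287/698 = 41.1%, Format A 196/664 = 29.5% → the hybrid format
Overall: the hybrid format 923/2791 = 33.1%, Format A 1474/3426 = 43.0% → Format A
The hybrid format wins each industry group but Format A wins overall — the comparison reverses. The hybrid format's applications skew toward finance, which has a lower base rate.

No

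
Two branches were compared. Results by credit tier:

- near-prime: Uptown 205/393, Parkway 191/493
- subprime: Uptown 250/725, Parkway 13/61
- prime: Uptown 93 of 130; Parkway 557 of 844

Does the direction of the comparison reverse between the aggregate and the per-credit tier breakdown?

Near-prime: Uptown 205/393 = 52.2%, Parkway 191/493 = 38.7% → Uptown
Subprime: Uptown 250/725 = 34.5%, Parkway 13/61 = 21.3% → Uptown
Prime: Uptown 93/130 = 71.5%, Parkway 557/844 = 66.0% → Uptown
Overall: Uptown 548/1248 = 43.9%, Parkway 761/1398 = 54.4% → Parkway
Uptown wins each credit group but Parkway wins overall — the comparison reverses. Uptown's applications skew toward subprime, which has a lower base rate.

Yes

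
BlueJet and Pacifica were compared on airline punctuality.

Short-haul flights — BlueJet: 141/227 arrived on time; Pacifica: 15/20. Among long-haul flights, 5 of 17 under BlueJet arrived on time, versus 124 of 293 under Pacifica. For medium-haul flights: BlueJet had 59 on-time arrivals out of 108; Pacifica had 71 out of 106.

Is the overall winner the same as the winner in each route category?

Short-haul: BlueJet 141/227 = 62.1%, Pacifica 15/20 = 75.0% → Pacifica
Long-haul: BlueJet 5/17 = 29.4%, Pacifica 124/293 = 42.3% → Pacifica
Medium-haul: BlueJet 59/108 = 54.6%, Pacifica 71/106 = 67.0% → Pacifica
Overall: BlueJet 205/352 = 58.2%, Pacifica 210/419 = 50.1% → BlueJet
Pacifica wins each route group but BlueJet wins overall — the comparison reverses. Pacifica's flights skew toward long-haul, which has a lower base rate.

No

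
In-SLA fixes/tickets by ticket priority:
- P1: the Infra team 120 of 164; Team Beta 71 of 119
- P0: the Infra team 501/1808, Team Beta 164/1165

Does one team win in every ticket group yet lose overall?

P1: the Infra team 120/164 = 73.2%, Team Beta 71/119 = 59.7% → the Infra team
P0: the Infra team 501/1808 = 27.7%, Team Beta 164/1165 = 14.1% → the Infra team
Overall: the Infra team 621/1972 = 31.5%, Team Beta 235/1284 = 18.3% → the Infra team
The Infra team wins overall and in every ticket group — no reversal.

No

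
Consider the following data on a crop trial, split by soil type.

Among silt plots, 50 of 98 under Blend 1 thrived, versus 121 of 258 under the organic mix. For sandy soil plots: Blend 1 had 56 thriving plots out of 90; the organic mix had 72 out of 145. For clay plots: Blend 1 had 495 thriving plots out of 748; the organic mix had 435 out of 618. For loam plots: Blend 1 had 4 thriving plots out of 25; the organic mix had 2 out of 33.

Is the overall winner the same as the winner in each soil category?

No

Silt: Blend 1 50/98 = 51.0%, the organic mix 121/258 = 46.9% → Blend 1
Sandy soil: Blend 1 56/90 = 62.2%, the organic mix 72/145 = 49.7% → Blend 1
Clay: Blend 1 495/748 = 66.2%, the organic mix 435/618 = 70.4% → the organic mix
Loam: Blend 1 4/25 = 16.0%, the organic mix 2/33 = 6.1% → Blend 1
Overall: Blend 1 605/961 = 63.0%, the organic mix 630/1054 = 59.8% → Blend 1
Neither sweeps: Blend 1 wins 3 of 4 groups, the organic mix wins 1. Blend 1 wins overall but not every group — no Simpson reversal.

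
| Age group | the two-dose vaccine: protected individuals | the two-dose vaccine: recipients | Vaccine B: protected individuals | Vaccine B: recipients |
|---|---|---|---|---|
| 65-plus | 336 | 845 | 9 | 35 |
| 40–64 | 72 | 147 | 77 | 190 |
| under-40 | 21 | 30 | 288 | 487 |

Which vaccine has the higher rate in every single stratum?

the two-dose vaccine

65-plus: the two-dose vaccine 336/845 = 39.8%, Vaccine B 9/35 = 25.7% → the two-dose vaccine
40–64: the two-dose vaccine 72/147 = 49.0%, Vaccine B 77/190 = 40.5% → the two-dose vaccine
Under-40: the two-dose vaccine 21/30 = 70.0%, Vaccine B 288/487 = 59.1% → the two-dose vaccine
The two-dose vaccine has the higher rate in all 3 groups.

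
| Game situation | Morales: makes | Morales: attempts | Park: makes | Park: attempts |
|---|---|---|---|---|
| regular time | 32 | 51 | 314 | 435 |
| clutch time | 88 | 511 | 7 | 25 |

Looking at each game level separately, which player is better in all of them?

Regular time: Morales 32/51 = 62.7%, Park 314/435 = 72.2% → Park
Clutch time: Morales 88/511 = 17.2%, Park 7/25 = 28.0% → Park
Park has the higher rate in both groups.

Park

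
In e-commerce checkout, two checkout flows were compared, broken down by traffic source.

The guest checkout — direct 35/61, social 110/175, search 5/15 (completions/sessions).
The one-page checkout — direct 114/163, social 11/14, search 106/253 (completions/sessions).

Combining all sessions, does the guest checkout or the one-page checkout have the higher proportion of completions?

Direct: the guest checkout 35/61 = 57.4%, the one-page checkout 114/163 = 69.9% → the one-page checkout
Social: the guest checkout 110/175 = 62.9%, the one-page checkout 11/14 = 78.6% → the one-page checkout
Search: the guest checkout 5/15 = 33.3%, the one-page checkout 106/253 = 41.9% → the one-page checkout
Overall: the guest checkout 150/251 = 59.8%, the one-page checkout 231/430 = 53.7% → the guest checkout
(The one-page checkout wins every traffic group but the guest checkout wins overall — the one-page checkout's sessions skew toward the low-rate search group.)

the guest checkout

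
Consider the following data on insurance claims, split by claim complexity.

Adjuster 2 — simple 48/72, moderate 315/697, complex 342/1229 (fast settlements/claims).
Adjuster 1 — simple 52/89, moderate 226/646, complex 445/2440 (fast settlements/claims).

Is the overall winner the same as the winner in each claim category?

Simple: Adjuster 2 48/72 = 66.7%, Adjuster 1 52/89 = 58.4% → Adjuster 2
Moderate: Adjuster 2 315/697 = 45.2%, Adjuster 1 226/646 = 35.0% → Adjuster 2
Complex: Adjuster 2 342/1229 = 27.8%, Adjuster 1 445/2440 = 18.2% → Adjuster 2
Overall: Adjuster 2 705/1998 = 35.3%, Adjuster 1 723/3175 = 22.8% → Adjuster 2
Adjuster 2 wins overall and in every claim group — no reversal.

Yes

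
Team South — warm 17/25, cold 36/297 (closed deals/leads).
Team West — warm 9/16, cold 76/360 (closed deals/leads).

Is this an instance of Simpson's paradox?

No

Warm: Team South 17/25 = 68.0%, Team West 9/16 = 56.2% → Team South
Cold: Team South 36/297 = 12.1%, Team West 76/360 = 21.1% → Team West
Overall: Team South 53/322 = 16.5%, Team West 85/376 = 22.6% → Team West
Neither sweeps: Team South wins 1 of 2 groups, Team West wins 1. Team West wins overall but not every group — no Simpson reversal.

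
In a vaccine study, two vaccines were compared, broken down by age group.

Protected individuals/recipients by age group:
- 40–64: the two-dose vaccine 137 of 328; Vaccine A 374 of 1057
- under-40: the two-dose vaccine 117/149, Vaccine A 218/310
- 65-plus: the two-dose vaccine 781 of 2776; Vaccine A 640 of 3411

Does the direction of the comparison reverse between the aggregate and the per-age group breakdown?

No

40–64: the two-dose vaccine 137/328 = 41.8%, Vaccine A 374/1057 = 35.4% → the two-dose vaccine
Under-40: the two-dose vaccine 117/149 = 78.5%, Vaccine A 218/310 = 70.3% → the two-dose vaccine
65-plus: the two-dose vaccine 781/2776 = 28.1%, Vaccine A 640/3411 = 18.8% → the two-dose vaccine
Overall: the two-dose vaccine 1035/3253 = 31.8%, Vaccine A 1232/4778 = 25.8% → the two-dose vaccine
The two-dose vaccine wins overall and in every age group — no reversal.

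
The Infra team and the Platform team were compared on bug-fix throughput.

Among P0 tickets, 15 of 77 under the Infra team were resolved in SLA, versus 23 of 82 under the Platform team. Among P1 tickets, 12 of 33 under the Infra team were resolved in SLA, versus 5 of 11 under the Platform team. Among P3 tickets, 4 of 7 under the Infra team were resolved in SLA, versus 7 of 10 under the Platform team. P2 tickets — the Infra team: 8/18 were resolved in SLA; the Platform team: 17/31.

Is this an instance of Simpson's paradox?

P0: the Infra team 15/77 = 19.5%, the Platform team 23/82 = 28.0% → the Platform team
P1: the Infra team 12/33 = 36.4%, the Platform team 5/11 = 45.5% → the Platform team
P3: the Infra team 4/7 = 57.1%, the Platform team 7/10 = 70.0% → the Platform team
P2: the Infra team 8/18 = 44.4%, the Platform team 17/31 = 54.8% → the Platform team
Overall: the Infra team 39/135 = 28.9%, the Platform team 52/134 = 38.8% → the Platform team
The Platform team wins overall and in every ticket group — no reversal.

No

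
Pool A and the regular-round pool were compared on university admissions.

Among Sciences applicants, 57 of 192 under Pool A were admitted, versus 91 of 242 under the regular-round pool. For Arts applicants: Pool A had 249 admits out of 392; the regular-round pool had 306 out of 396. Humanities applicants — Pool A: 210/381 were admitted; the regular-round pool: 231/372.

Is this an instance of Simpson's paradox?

No

Sciences: Pool A 57/192 = 29.7%, the regular-round pool 91/242 = 37.6% → the regular-round pool
Arts: Pool A 249/392 = 63.5%, the regular-round pool 306/396 = 77.3% → the regular-round pool
Humanities: Pool A 210/381 = 55.1%, the regular-round pool 231/372 = 62.1% → the regular-round pool
Overall: Pool A 516/965 = 53.5%, the regular-round pool 628/1010 = 62.2% → the regular-round pool
The regular-round pool wins overall and in every department group — no reversal.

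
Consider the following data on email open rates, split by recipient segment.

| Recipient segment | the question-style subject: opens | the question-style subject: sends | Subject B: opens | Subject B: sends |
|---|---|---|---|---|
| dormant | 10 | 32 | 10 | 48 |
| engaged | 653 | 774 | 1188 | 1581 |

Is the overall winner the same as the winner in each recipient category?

Dormant: the question-style subject 10/32 = 31.2%, Subject B 10/48 = 20.8% → the question-style subject
Engaged: the question-style subject 653/774 = 84.4%, Subject B 1188/1581 = 75.1% → the question-style subject
Overall: the question-style subject 663/806 = 82.3%, Subject B 1198/1629 = 73.5% → the question-style subject
The question-style subject wins overall and in every recipient group — no reversal.

Yes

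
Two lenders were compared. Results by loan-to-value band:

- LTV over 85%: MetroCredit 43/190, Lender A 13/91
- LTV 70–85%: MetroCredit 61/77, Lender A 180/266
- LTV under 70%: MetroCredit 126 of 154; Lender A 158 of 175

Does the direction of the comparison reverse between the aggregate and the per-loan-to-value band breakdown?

LTV over 85%: MetroCredit 43/190 = 22.6%, Lender A 13/91 = 14.3% → MetroCredit
LTV 70–85%: MetroCredit 61/77 = 79.2%, Lender A 180/266 = 67.7% → MetroCredit
LTV under 70%: MetroCredit 126/154 = 81.8%, Lender A 158/175 = 90.3% → Lender A
Overall: MetroCredit 230/421 = 54.6%, Lender A 351/532 = 66.0% → Lender A
Neither sweeps: MetroCredit wins 2 of 3 groups, Lender A wins 1. Lender A wins overall but not every group — no Simpson reversal.

No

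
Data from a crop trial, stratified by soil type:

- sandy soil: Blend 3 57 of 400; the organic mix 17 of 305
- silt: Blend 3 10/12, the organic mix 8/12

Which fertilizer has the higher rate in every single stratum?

Sandy soil: Blend 3 57/400 = 14.2%, the organic mix 17/305 = 5.6% → Blend 3
Silt: Blend 3 10/12 = 83.3%, the organic mix 8/12 = 66.7% → Blend 3
Blend 3 has the higher rate in both groups.

Blend 3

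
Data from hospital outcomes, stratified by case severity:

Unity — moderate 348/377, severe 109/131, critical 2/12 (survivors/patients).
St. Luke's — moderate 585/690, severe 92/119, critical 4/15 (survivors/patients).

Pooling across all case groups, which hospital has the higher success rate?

Moderate: Unity 348/377 = 92.3%, St. Luke's 585/690 = 84.8% → Unity
Severe: Unity 109/131 = 83.2%, St. Luke's 92/119 = 77.3% → Unity
Critical: Unity 2/12 = 16.7%, St. Luke's 4/15 = 26.7% → St. Luke's
Overall: Unity 459/520 = 88.3%, St. Luke's 681/824 = 82.6% → Unity
(Neither sweeps every case group, but Unity has the higher pooled rate.)

Unity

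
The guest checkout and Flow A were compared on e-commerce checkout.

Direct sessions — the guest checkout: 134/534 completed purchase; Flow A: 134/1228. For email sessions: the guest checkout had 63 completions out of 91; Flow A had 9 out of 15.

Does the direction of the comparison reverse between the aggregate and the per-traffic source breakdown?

Direct: the guest checkout 134/534 = 25.1%, Flow A 134/1228 = 10.9% → the guest checkout
Email: the guest checkout 63/91 = 69.2%, Flow A 9/15 = 60.0% → the guest checkout
Overall: the guest checkout 197/625 = 31.5%, Flow A 143/1243 = 11.5% → the guest checkout
The guest checkout wins overall and in every traffic group — no reversal.

No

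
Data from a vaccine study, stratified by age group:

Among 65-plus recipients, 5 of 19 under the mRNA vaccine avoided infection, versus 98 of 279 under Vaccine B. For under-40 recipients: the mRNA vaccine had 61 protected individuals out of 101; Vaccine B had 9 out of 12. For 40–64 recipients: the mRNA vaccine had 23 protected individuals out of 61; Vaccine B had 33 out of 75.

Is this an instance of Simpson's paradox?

Yes

65-plus: the mRNA vaccine 5/19 = 26.3%, Vaccine B 98/279 = 35.1% → Vaccine B
Under-40: the mRNA vaccine 61/101 = 60.4%, Vaccine B 9/12 = 75.0% → Vaccine B
40–64: the mRNA vaccine 23/61 = 37.7%, Vaccine B 33/75 = 44.0% → Vaccine B
Overall: the mRNA vaccine 89/181 = 49.2%, Vaccine B 140/366 = 38.3% → the mRNA vaccine
Vaccine B wins each age group but the mRNA vaccine wins overall — the comparison reverses. Vaccine B's recipients skew toward 65-plus, which has a lower base rate.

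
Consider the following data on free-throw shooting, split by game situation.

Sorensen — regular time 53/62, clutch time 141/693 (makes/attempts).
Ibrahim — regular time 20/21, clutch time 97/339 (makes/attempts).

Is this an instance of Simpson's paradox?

Regular time: Sorensen 53/62 = 85.5%, Ibrahim 20/21 = 95.2% → Ibrahim
Clutch time: Sorensen 141/693 = 20.3%, Ibrahim 97/339 = 28.6% → Ibrahim
Overall: Sorensen 194/755 = 25.7%, Ibrahim 117/360 = 32.5% → Ibrahim
Ibrahim wins overall and in every game group — no reversal.

No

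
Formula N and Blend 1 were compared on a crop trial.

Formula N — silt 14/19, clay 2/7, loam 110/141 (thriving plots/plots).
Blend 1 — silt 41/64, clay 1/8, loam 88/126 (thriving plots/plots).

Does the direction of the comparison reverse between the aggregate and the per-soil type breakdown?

No

Silt: Formula N 14/19 = 73.7%, Blend 1 41/64 = 64.1% → Formula N
Clay: Formula N 2/7 = 28.6%, Blend 1 1/8 = 12.5% → Formula N
Loam: Formula N 110/141 = 78.0%, Blend 1 88/126 = 69.8% → Formula N
Overall: Formula N 126/167 = 75.4%, Blend 1 130/198 = 65.7% → Formula N
Formula N wins overall and in every soil group — no reversal.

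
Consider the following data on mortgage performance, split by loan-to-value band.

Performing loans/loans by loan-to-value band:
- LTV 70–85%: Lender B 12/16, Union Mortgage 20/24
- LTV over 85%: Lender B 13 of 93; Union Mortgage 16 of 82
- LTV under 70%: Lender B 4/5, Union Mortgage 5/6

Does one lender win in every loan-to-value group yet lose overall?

No

LTV 70–85%: Lender B 12/16 = 75.0%, Union Mortgage 20/24 = 83.3% → Union Mortgage
LTV over 85%: Lender B 13/93 = 14.0%, Union Mortgage 16/82 = 19.5% → Union Mortgage
LTV under 70%: Lender B 4/5 = 80.0%, Union Mortgage 5/6 = 83.3% → Union Mortgage
Overall: Lender B 29/114 = 25.4%, Union Mortgage 41/112 = 36.6% → Union Mortgage
Union Mortgage wins overall and in every loan-to-value group — no reversal.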